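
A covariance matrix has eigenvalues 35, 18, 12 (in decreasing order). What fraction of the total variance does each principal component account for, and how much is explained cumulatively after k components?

Step 1 — total variance = trace(Sigma) = Σ λ_i = 35 + 18 + 12 = 65.

Step 2 — fraction explained by component i = λ_i / Σ λ:
  PC1: 35/65 = 0.5385
  PC2: 18/65 = 0.2769
  PC3: 12/65 = 0.1846

Step 3 — cumulative fraction after k components = (λ_1 + ... + λ_k) / Σ λ:
  k = 1: 35/65 = 0.5385
  k = 2: (35 + 18)/65 = 53/65 = 0.8154
  k = 3: (35 + 18 + 12)/65 = 65/65 = 1

Summary (fraction, with percent):

explained: PC1 0.5385 (53.85%), PC2 0.2769 (27.69%), PC3 0.1846 (18.46%);  cumulative: 0.5385, 0.8154, 1


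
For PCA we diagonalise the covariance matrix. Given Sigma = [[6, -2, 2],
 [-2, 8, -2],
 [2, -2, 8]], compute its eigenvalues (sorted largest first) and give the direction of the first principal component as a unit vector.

Step 1 — characteristic polynomial p(λ) = det(λI - Sigma) = λ³ - tr·λ² + c_1·λ - det, where tr = trace, c_1 = sum of the principal 2×2 minors, det = det(Sigma):
  tr = 6 + 8 + 8 = 22,
  c_1 = (6·8 - (-2)²) + (6·8 - (2)²) + (8·8 - (-2)²) = 44 + 44 + 60 = 148,
  det = 6·(8·8 - (-2)²) - (-2)·((-2)·8 - (-2)·(2)) + (2)·((-2)·(-2) - 8·(2)) = 6·(60) - (-2)·(-12) + (2)·(-12) = 312.
  So p(λ) = λ³ - 22λ² + 148λ - 312.
Step 2 — look for an integer root (rational root theorem: any rational root is an integer divisor of 312). Testing λ = 6:
  p(6) = 216 - 792 + 888 - 312 = 0  ✓
  Dividing out (λ - 6): p(λ) = (λ - 6)(λ² - 16λ + 52).
Step 3 — remaining eigenvalues from the quadratic λ² - 16λ + 52 = 0:
  Δ = 16² - 4·52 = 256 - 208 = 48,  λ = (16 ± √48)/2 = (16 ± 6.9282)/2 ≈ 11.4641 or 4.5359.
  Sorted: λ_1 = 11.4641,  λ_2 = 6,  λ_3 = 4.5359  (check: sum = 22 = tr ✓).

Step 4 — unit eigenvector for λ_1 ≈ 11.4641: v spans the null space of (Sigma - λ_1 I), whose rows are
  r_1 = (-5.4641, -2, 2),  r_2 = (-2, -3.4641, -2),  r_3 = (2, -2, -3.4641).
  v is orthogonal to every row, so take v ∝ r_1 × r_2 = ((-2)·(-2) - (2)·(-3.4641), (2)·(-2) - (-5.4641)·(-2), (-5.4641)·(-3.4641) - (-2)·(-2)) ≈ (10.9282, -14.9282, 14.9282).
  Let u = (10.9282, -14.9282, 14.9282).
  ||u|| = √((10.9282)² + (-14.9282)² + (14.9282)²) = √(565.1281) ≈ 23.7724,  v_1 = u/||u|| ≈ (0.4597, -0.628, 0.628) (||v_1|| = 1).

λ_1 = 11.4641,  λ_2 = 6,  λ_3 = 4.5359;  v_1 ≈ (0.4597, -0.628, 0.628)


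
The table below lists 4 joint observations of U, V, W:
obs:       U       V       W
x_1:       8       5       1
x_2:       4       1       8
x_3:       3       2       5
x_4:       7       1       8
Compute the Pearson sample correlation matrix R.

Step 1 — column means:
  mean(U) = (8 + 4 + 3 + 7) / 4 = 22/4 = 5.5
  mean(V) = (5 + 1 + 2 + 1) / 4 = 9/4 = 2.25
  mean(W) = (1 + 8 + 5 + 8) / 4 = 22/4 = 5.5

Step 2 — sample variances and covariances s[i,j] = (1/(n-1)) · Σ_k (x_{k,i} - mean_i) · (x_{k,j} - mean_j), with n-1 = 3:
  s[U,U] = ((2.5)·(2.5) + (-1.5)·(-1.5) + (-2.5)·(-2.5) + (1.5)·(1.5)) / 3 = 17/3 = 5.6667
  s[U,V] = ((2.5)·(2.75) + (-1.5)·(-1.25) + (-2.5)·(-0.25) + (1.5)·(-1.25)) / 3 = 7.5/3 = 2.5
  s[U,W] = ((2.5)·(-4.5) + (-1.5)·(2.5) + (-2.5)·(-0.5) + (1.5)·(2.5)) / 3 = -10/3 = -3.3333
  s[V,V] = ((2.75)·(2.75) + (-1.25)·(-1.25) + (-0.25)·(-0.25) + (-1.25)·(-1.25)) / 3 = 10.75/3 = 3.5833
  s[V,W] = ((2.75)·(-4.5) + (-1.25)·(2.5) + (-0.25)·(-0.5) + (-1.25)·(2.5)) / 3 = -18.5/3 = -6.1667
  s[W,W] = ((-4.5)·(-4.5) + (2.5)·(2.5) + (-0.5)·(-0.5) + (2.5)·(2.5)) / 3 = 33/3 = 11
  Sample standard deviations s_i = √(s[i,i]):
  s(U) = √(5.6667) = 2.3805
  s(V) = √(3.5833) = 1.893
  s(W) = √(11) = 3.3166

Step 3 — r_{ij} = s_{ij} / (s_i · s_j):
  r[U,U] = 1 (diagonal).
  r[U,V] = 2.5 / (2.3805 · 1.893) = 2.5 / 4.5062 = 0.5548
  r[U,W] = -3.3333 / (2.3805 · 3.3166) = -3.3333 / 7.8951 = -0.4222
  r[V,V] = 1 (diagonal).
  r[V,W] = -6.1667 / (1.893 · 3.3166) = -6.1667 / 6.2783 = -0.9822
  r[W,W] = 1 (diagonal).

R is symmetric with unit diagonal. Assembling:

R = [[1, 0.5548, -0.4222],
 [0.5548, 1, -0.9822],
 [-0.4222, -0.9822, 1]]


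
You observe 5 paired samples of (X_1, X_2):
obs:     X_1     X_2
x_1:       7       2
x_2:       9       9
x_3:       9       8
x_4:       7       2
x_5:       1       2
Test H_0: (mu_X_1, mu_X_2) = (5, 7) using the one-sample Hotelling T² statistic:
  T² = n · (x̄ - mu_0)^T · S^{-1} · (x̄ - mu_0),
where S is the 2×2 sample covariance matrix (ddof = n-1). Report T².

Step 1 — sample mean vector:
  mean(X_1) = (7 + 9 + 9 + 7 + 1) / 5 = 33/5 = 6.6
  mean(X_2) = (2 + 9 + 8 + 2 + 2) / 5 = 23/5 = 4.6
  x̄ = (6.6, 4.6),  deviation x̄ - mu_0 = (6.6, 4.6) - (5, 7) = (1.6, -2.4).

Step 2 — sample covariance matrix, S[i,j] = (1/(n-1)) · Σ_k (x_{k,i} - mean_i) · (x_{k,j} - mean_j), divisor n-1 = 4:
  S[X_1,X_1] = ((0.4)·(0.4) + (2.4)·(2.4) + (2.4)·(2.4) + (0.4)·(0.4) + (-5.6)·(-5.6)) / 4 = 43.2/4 = 10.8
  S[X_1,X_2] = ((0.4)·(-2.6) + (2.4)·(4.4) + (2.4)·(3.4) + (0.4)·(-2.6) + (-5.6)·(-2.6)) / 4 = 31.2/4 = 7.8
  S[X_2,X_2] = ((-2.6)·(-2.6) + (4.4)·(4.4) + (3.4)·(3.4) + (-2.6)·(-2.6) + (-2.6)·(-2.6)) / 4 = 51.2/4 = 12.8
  S = [[10.8, 7.8],
 [7.8, 12.8]].

Step 3 — invert S. det(S) = 10.8·12.8 - (7.8)² = 77.4.
  S^{-1} = (1/det) · [[d, -b], [-b, a]] = [[0.1654, -0.1008],
 [-0.1008, 0.1395]].

Step 4 — quadratic form (x̄ - mu_0)^T · S^{-1} · (x̄ - mu_0):
  S^{-1} · (x̄ - mu_0) = (0.5065, -0.4961),
  (x̄ - mu_0)^T · [...] = (1.6)·(0.5065) + (-2.4)·(-0.4961) = 2.001.

Step 5 — scale by n: T² = 5 · 2.001 = 10.0052.

T² ≈ 10.0052


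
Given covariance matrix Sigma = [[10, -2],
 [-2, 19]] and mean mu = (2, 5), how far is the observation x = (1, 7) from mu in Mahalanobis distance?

Step 1 — centre the observation: (x - mu) = (-1, 2).

Step 2 — invert Sigma. det(Sigma) = 10·19 - (-2)² = 186.
  Sigma^{-1} = (1/det) · [[d, -b], [-b, a]] = [[0.1022, 0.0108],
 [0.0108, 0.0538]].

Step 3 — form the quadratic (x - mu)^T · Sigma^{-1} · (x - mu):
  Sigma^{-1} · (x - mu) = (-0.0806, 0.0968).
  (x - mu)^T · [Sigma^{-1} · (x - mu)] = (-1)·(-0.0806) + (2)·(0.0968) = 0.2742.

Step 4 — take square root: d = √(0.2742) ≈ 0.5236.

d(x, mu) = √(0.2742) ≈ 0.5236


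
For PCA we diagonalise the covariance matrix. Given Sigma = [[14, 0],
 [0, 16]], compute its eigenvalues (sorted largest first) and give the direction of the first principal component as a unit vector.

Step 1 — characteristic polynomial of 2×2 Sigma:
  det(Sigma - λI) = λ² - trace · λ + det = 0.
  trace = 14 + 16 = 30, det = 14·16 - (0)² = 224.
Step 2 — discriminant:
  Δ = trace² - 4·det = 900 - 896 = 4.
Step 3 — eigenvalues:
  λ = (trace ± √Δ)/2 = (30 ± 2)/2,
  λ_1 = 16,  λ_2 = 14.

Step 4 — unit eigenvector for λ_1: Sigma is diagonal, so its eigenvectors are the coordinate axes. λ_1 = 16 is the diagonal entry on the second coordinate axis, hence
  v_1 = (0, 1) (||v_1|| = 1).

λ_1 = 16,  λ_2 = 14;  v_1 ≈ (0, 1)


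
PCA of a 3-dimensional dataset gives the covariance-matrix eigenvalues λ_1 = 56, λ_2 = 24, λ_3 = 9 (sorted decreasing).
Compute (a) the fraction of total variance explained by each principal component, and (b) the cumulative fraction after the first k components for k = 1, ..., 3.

Step 1 — total variance = trace(Sigma) = Σ λ_i = 56 + 24 + 9 = 89.

Step 2 — fraction explained by component i = λ_i / Σ λ:
  PC1: 56/89 = 0.6292
  PC2: 24/89 = 0.2697
  PC3: 9/89 = 0.1011

Step 3 — cumulative fraction after k components = (λ_1 + ... + λ_k) / Σ λ:
  k = 1: 56/89 = 0.6292
  k = 2: (56 + 24)/89 = 80/89 = 0.8989
  k = 3: (56 + 24 + 9)/89 = 89/89 = 1

Summary (fraction, with percent):

explained: PC1 0.6292 (62.92%), PC2 0.2697 (26.97%), PC3 0.1011 (10.11%);  cumulative: 0.6292, 0.8989, 1


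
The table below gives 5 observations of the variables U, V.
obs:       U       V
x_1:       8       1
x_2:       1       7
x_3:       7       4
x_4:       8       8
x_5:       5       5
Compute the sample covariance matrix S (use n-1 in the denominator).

Step 1 — column means:
  mean(U) = (8 + 1 + 7 + 8 + 5) / 5 = 29/5 = 5.8
  mean(V) = (1 + 7 + 4 + 8 + 5) / 5 = 25/5 = 5

Step 2 — sample covariance S[i,j] = (1/(n-1)) · Σ_k (x_{k,i} - mean_i) · (x_{k,j} - mean_j), with n-1 = 4.
  S[U,U] = ((2.2)·(2.2) + (-4.8)·(-4.8) + (1.2)·(1.2) + (2.2)·(2.2) + (-0.8)·(-0.8)) / 4 = 34.8/4 = 8.7
  S[U,V] = ((2.2)·(-4) + (-4.8)·(2) + (1.2)·(-1) + (2.2)·(3) + (-0.8)·(0)) / 4 = -13/4 = -3.25
  S[V,V] = ((-4)·(-4) + (2)·(2) + (-1)·(-1) + (3)·(3) + (0)·(0)) / 4 = 30/4 = 7.5

S is symmetric (S[j,i] = S[i,j]). Assembling:

S = [[8.7, -3.25],
 [-3.25, 7.5]]


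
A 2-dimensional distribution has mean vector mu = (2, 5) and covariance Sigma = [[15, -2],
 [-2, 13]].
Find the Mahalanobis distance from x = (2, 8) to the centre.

Step 1 — centre the observation: (x - mu) = (0, 3).

Step 2 — invert Sigma. det(Sigma) = 15·13 - (-2)² = 191.
  Sigma^{-1} = (1/det) · [[d, -b], [-b, a]] = [[0.0681, 0.0105],
 [0.0105, 0.0785]].

Step 3 — form the quadratic (x - mu)^T · Sigma^{-1} · (x - mu):
  Sigma^{-1} · (x - mu) = (0.0314, 0.2356).
  (x - mu)^T · [Sigma^{-1} · (x - mu)] = (0)·(0.0314) + (3)·(0.2356) = 0.7068.

Step 4 — take square root: d = √(0.7068) ≈ 0.8407.

d(x, mu) = √(0.7068) ≈ 0.8407


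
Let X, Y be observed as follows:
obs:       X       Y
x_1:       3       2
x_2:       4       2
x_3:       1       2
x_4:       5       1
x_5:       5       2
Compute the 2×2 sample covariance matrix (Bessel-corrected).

Step 1 — column means:
  mean(X) = (3 + 4 + 1 + 5 + 5) / 5 = 18/5 = 3.6
  mean(Y) = (2 + 2 + 2 + 1 + 2) / 5 = 9/5 = 1.8

Step 2 — sample covariance S[i,j] = (1/(n-1)) · Σ_k (x_{k,i} - mean_i) · (x_{k,j} - mean_j), with n-1 = 4.
  S[X,X] = ((-0.6)·(-0.6) + (0.4)·(0.4) + (-2.6)·(-2.6) + (1.4)·(1.4) + (1.4)·(1.4)) / 4 = 11.2/4 = 2.8
  S[X,Y] = ((-0.6)·(0.2) + (0.4)·(0.2) + (-2.6)·(0.2) + (1.4)·(-0.8) + (1.4)·(0.2)) / 4 = -1.4/4 = -0.35
  S[Y,Y] = ((0.2)·(0.2) + (0.2)·(0.2) + (0.2)·(0.2) + (-0.8)·(-0.8) + (0.2)·(0.2)) / 4 = 0.8/4 = 0.2

S is symmetric (S[j,i] = S[i,j]). Assembling:

S = [[2.8, -0.35],
 [-0.35, 0.2]]


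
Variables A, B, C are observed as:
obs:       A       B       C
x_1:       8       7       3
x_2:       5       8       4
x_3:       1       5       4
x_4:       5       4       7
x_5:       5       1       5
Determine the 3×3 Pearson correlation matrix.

Step 1 — column means:
  mean(A) = (8 + 5 + 1 + 5 + 5) / 5 = 24/5 = 4.8
  mean(B) = (7 + 8 + 5 + 4 + 1) / 5 = 25/5 = 5
  mean(C) = (3 + 4 + 4 + 7 + 5) / 5 = 23/5 = 4.6

Step 2 — sample variances and covariances s[i,j] = (1/(n-1)) · Σ_k (x_{k,i} - mean_i) · (x_{k,j} - mean_j), with n-1 = 4:
  s[A,A] = ((3.2)·(3.2) + (0.2)·(0.2) + (-3.8)·(-3.8) + (0.2)·(0.2) + (0.2)·(0.2)) / 4 = 24.8/4 = 6.2
  s[A,B] = ((3.2)·(2) + (0.2)·(3) + (-3.8)·(0) + (0.2)·(-1) + (0.2)·(-4)) / 4 = 6/4 = 1.5
  s[A,C] = ((3.2)·(-1.6) + (0.2)·(-0.6) + (-3.8)·(-0.6) + (0.2)·(2.4) + (0.2)·(0.4)) / 4 = -2.4/4 = -0.6
  s[B,B] = ((2)·(2) + (3)·(3) + (0)·(0) + (-1)·(-1) + (-4)·(-4)) / 4 = 30/4 = 7.5
  s[B,C] = ((2)·(-1.6) + (3)·(-0.6) + (0)·(-0.6) + (-1)·(2.4) + (-4)·(0.4)) / 4 = -9/4 = -2.25
  s[C,C] = ((-1.6)·(-1.6) + (-0.6)·(-0.6) + (-0.6)·(-0.6) + (2.4)·(2.4) + (0.4)·(0.4)) / 4 = 9.2/4 = 2.3
  Sample standard deviations s_i = √(s[i,i]):
  s(A) = √(6.2) = 2.49
  s(B) = √(7.5) = 2.7386
  s(C) = √(2.3) = 1.5166

Step 3 — r_{ij} = s_{ij} / (s_i · s_j):
  r[A,A] = 1 (diagonal).
  r[A,B] = 1.5 / (2.49 · 2.7386) = 1.5 / 6.8191 = 0.22
  r[A,C] = -0.6 / (2.49 · 1.5166) = -0.6 / 3.7762 = -0.1589
  r[B,B] = 1 (diagonal).
  r[B,C] = -2.25 / (2.7386 · 1.5166) = -2.25 / 4.1533 = -0.5417
  r[C,C] = 1 (diagonal).

R is symmetric with unit diagonal. Assembling:

R = [[1, 0.22, -0.1589],
 [0.22, 1, -0.5417],
 [-0.1589, -0.5417, 1]]


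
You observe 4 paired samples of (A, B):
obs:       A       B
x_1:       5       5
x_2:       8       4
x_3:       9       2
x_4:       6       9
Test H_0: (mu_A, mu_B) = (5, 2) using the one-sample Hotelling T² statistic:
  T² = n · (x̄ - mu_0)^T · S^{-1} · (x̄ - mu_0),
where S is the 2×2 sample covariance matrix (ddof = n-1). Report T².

Step 1 — sample mean vector:
  mean(A) = (5 + 8 + 9 + 6) / 4 = 28/4 = 7
  mean(B) = (5 + 4 + 2 + 9) / 4 = 20/4 = 5
  x̄ = (7, 5),  deviation x̄ - mu_0 = (7, 5) - (5, 2) = (2, 3).

Step 2 — sample covariance matrix, S[i,j] = (1/(n-1)) · Σ_k (x_{k,i} - mean_i) · (x_{k,j} - mean_j), divisor n-1 = 3:
  S[A,A] = ((-2)·(-2) + (1)·(1) + (2)·(2) + (-1)·(-1)) / 3 = 10/3 = 3.3333
  S[A,B] = ((-2)·(0) + (1)·(-1) + (2)·(-3) + (-1)·(4)) / 3 = -11/3 = -3.6667
  S[B,B] = ((0)·(0) + (-1)·(-1) + (-3)·(-3) + (4)·(4)) / 3 = 26/3 = 8.6667
  S = [[3.3333, -3.6667],
 [-3.6667, 8.6667]].

Step 3 — invert S. det(S) = 3.3333·8.6667 - (-3.6667)² = 15.4444.
  S^{-1} = (1/det) · [[d, -b], [-b, a]] = [[0.5612, 0.2374],
 [0.2374, 0.2158]].

Step 4 — quadratic form (x̄ - mu_0)^T · S^{-1} · (x̄ - mu_0):
  S^{-1} · (x̄ - mu_0) = (1.8345, 1.1223),
  (x̄ - mu_0)^T · [...] = (2)·(1.8345) + (3)·(1.1223) = 7.036.

Step 5 — scale by n: T² = 4 · 7.036 = 28.1439.

T² ≈ 28.1439


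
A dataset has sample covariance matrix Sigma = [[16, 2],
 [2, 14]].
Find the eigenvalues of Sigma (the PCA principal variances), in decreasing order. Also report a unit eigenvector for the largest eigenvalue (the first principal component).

Step 1 — characteristic polynomial of 2×2 Sigma:
  det(Sigma - λI) = λ² - trace · λ + det = 0.
  trace = 16 + 14 = 30, det = 16·14 - (2)² = 220.
Step 2 — discriminant:
  Δ = trace² - 4·det = 900 - 880 = 20.
Step 3 — eigenvalues:
  λ = (trace ± √Δ)/2 = (30 ± 4.4721)/2,
  λ_1 = 17.2361,  λ_2 = 12.7639.

Step 4 — unit eigenvector for λ_1: solve (Sigma - λ_1 I)v = 0. First row:
  (16 - 17.2361)·v_x + (2)·v_y = 0, i.e. (-1.2361)·v_x + (2)·v_y = 0,
  so v ∝ (b, λ_1 - a) = (2, 1.2361) = u.
  ||u|| = √((2)² + (1.2361)²) = √(5.5279) ≈ 2.3511,
  v_1 = u/||u|| ≈ (0.8507, 0.5257) (||v_1|| = 1).

λ_1 = 17.2361,  λ_2 = 12.7639;  v_1 ≈ (0.8507, 0.5257)


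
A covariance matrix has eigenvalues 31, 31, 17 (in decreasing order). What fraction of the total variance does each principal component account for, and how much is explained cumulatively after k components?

Step 1 — total variance = trace(Sigma) = Σ λ_i = 31 + 31 + 17 = 79.

Step 2 — fraction explained by component i = λ_i / Σ λ:
  PC1: 31/79 = 0.3924
  PC2: 31/79 = 0.3924
  PC3: 17/79 = 0.2152

Step 3 — cumulative fraction after k components = (λ_1 + ... + λ_k) / Σ λ:
  k = 1: 31/79 = 0.3924
  k = 2: (31 + 31)/79 = 62/79 = 0.7848
  k = 3: (31 + 31 + 17)/79 = 79/79 = 1

Summary (fraction, with percent):

explained: PC1 0.3924 (39.24%), PC2 0.3924 (39.24%), PC3 0.2152 (21.52%);  cumulative: 0.3924, 0.7848, 1


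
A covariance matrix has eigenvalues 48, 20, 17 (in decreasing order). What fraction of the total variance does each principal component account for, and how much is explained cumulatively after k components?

Step 1 — total variance = trace(Sigma) = Σ λ_i = 48 + 20 + 17 = 85.

Step 2 — fraction explained by component i = λ_i / Σ λ:
  PC1: 48/85 = 0.5647
  PC2: 20/85 = 0.2353
  PC3: 17/85 = 0.2

Step 3 — cumulative fraction after k components = (λ_1 + ... + λ_k) / Σ λ:
  k = 1: 48/85 = 0.5647
  k = 2: (48 + 20)/85 = 68/85 = 0.8
  k = 3: (48 + 20 + 17)/85 = 85/85 = 1

Summary (fraction, with percent):

explained: PC1 0.5647 (56.47%), PC2 0.2353 (23.53%), PC3 0.2 (20%);  cumulative: 0.5647, 0.8, 1


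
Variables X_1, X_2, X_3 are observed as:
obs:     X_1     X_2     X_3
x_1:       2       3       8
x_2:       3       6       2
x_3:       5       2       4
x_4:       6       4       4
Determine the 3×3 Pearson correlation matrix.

Step 1 — column means:
  mean(X_1) = (2 + 3 + 5 + 6) / 4 = 16/4 = 4
  mean(X_2) = (3 + 6 + 2 + 4) / 4 = 15/4 = 3.75
  mean(X_3) = (8 + 2 + 4 + 4) / 4 = 18/4 = 4.5

Step 2 — sample variances and covariances s[i,j] = (1/(n-1)) · Σ_k (x_{k,i} - mean_i) · (x_{k,j} - mean_j), with n-1 = 3:
  s[X_1,X_1] = ((-2)·(-2) + (-1)·(-1) + (1)·(1) + (2)·(2)) / 3 = 10/3 = 3.3333
  s[X_1,X_2] = ((-2)·(-0.75) + (-1)·(2.25) + (1)·(-1.75) + (2)·(0.25)) / 3 = -2/3 = -0.6667
  s[X_1,X_3] = ((-2)·(3.5) + (-1)·(-2.5) + (1)·(-0.5) + (2)·(-0.5)) / 3 = -6/3 = -2
  s[X_2,X_2] = ((-0.75)·(-0.75) + (2.25)·(2.25) + (-1.75)·(-1.75) + (0.25)·(0.25)) / 3 = 8.75/3 = 2.9167
  s[X_2,X_3] = ((-0.75)·(3.5) + (2.25)·(-2.5) + (-1.75)·(-0.5) + (0.25)·(-0.5)) / 3 = -7.5/3 = -2.5
  s[X_3,X_3] = ((3.5)·(3.5) + (-2.5)·(-2.5) + (-0.5)·(-0.5) + (-0.5)·(-0.5)) / 3 = 19/3 = 6.3333
  Sample standard deviations s_i = √(s[i,i]):
  s(X_1) = √(3.3333) = 1.8257
  s(X_2) = √(2.9167) = 1.7078
  s(X_3) = √(6.3333) = 2.5166

Step 3 — r_{ij} = s_{ij} / (s_i · s_j):
  r[X_1,X_1] = 1 (diagonal).
  r[X_1,X_2] = -0.6667 / (1.8257 · 1.7078) = -0.6667 / 3.118 = -0.2138
  r[X_1,X_3] = -2 / (1.8257 · 2.5166) = -2 / 4.5947 = -0.4353
  r[X_2,X_2] = 1 (diagonal).
  r[X_2,X_3] = -2.5 / (1.7078 · 2.5166) = -2.5 / 4.2979 = -0.5817
  r[X_3,X_3] = 1 (diagonal).

R is symmetric with unit diagonal. Assembling:

R = [[1, -0.2138, -0.4353],
 [-0.2138, 1, -0.5817],
 [-0.4353, -0.5817, 1]]


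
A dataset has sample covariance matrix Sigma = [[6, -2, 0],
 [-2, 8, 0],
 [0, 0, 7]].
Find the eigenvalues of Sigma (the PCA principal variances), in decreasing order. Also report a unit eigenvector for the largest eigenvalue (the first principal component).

Step 1 — characteristic polynomial p(λ) = det(λI - Sigma) = λ³ - tr·λ² + c_1·λ - det, where tr = trace, c_1 = sum of the principal 2×2 minors, det = det(Sigma):
  tr = 6 + 8 + 7 = 21,
  c_1 = (6·8 - (-2)²) + (6·7 - (0)²) + (8·7 - (0)²) = 44 + 42 + 56 = 142,
  det = 6·(8·7 - (0)²) - (-2)·((-2)·7 - (0)·(0)) + (0)·((-2)·(0) - 8·(0)) = 6·(56) - (-2)·(-14) + (0)·(0) = 308.
  So p(λ) = λ³ - 21λ² + 142λ - 308.
Step 2 — look for an integer root (rational root theorem: any rational root is an integer divisor of 308). Testing λ = 7:
  p(7) = 343 - 1029 + 994 - 308 = 0  ✓
  Dividing out (λ - 7): p(λ) = (λ - 7)(λ² - 14λ + 44).
Step 3 — remaining eigenvalues from the quadratic λ² - 14λ + 44 = 0:
  Δ = 14² - 4·44 = 196 - 176 = 20,  λ = (14 ± √20)/2 = (14 ± 4.4721)/2 ≈ 9.2361 or 4.7639.
  Sorted: λ_1 = 9.2361,  λ_2 = 7,  λ_3 = 4.7639  (check: sum = 21 = tr ✓).

Step 4 — unit eigenvector for λ_1 ≈ 9.2361: v spans the null space of (Sigma - λ_1 I), whose rows are
  r_1 = (-3.2361, -2, 0),  r_2 = (-2, -1.2361, 0),  r_3 = (0, 0, -2.2361).
  v is orthogonal to every row, so take v ∝ r_1 × r_3 = ((-2)·(-2.2361) - (0)·(0), (0)·(0) - (-3.2361)·(-2.2361), (-3.2361)·(0) - (-2)·(0)) ≈ (4.4721, -7.2361, 0).
  Let u = (4.4721, -7.2361, 0).
  ||u|| = √((4.4721)² + (-7.2361)² + (0)²) = √(72.3607) ≈ 8.5065,  v_1 = u/||u|| ≈ (0.5257, -0.8507, 0) (||v_1|| = 1).

λ_1 = 9.2361,  λ_2 = 7,  λ_3 = 4.7639;  v_1 ≈ (0.5257, -0.8507, 0)


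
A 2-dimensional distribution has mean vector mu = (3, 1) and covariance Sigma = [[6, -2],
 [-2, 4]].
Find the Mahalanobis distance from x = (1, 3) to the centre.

Step 1 — centre the observation: (x - mu) = (-2, 2).

Step 2 — invert Sigma. det(Sigma) = 6·4 - (-2)² = 20.
  Sigma^{-1} = (1/det) · [[d, -b], [-b, a]] = [[0.2, 0.1],
 [0.1, 0.3]].

Step 3 — form the quadratic (x - mu)^T · Sigma^{-1} · (x - mu):
  Sigma^{-1} · (x - mu) = (-0.2, 0.4).
  (x - mu)^T · [Sigma^{-1} · (x - mu)] = (-2)·(-0.2) + (2)·(0.4) = 1.2.

Step 4 — take square root: d = √(1.2) ≈ 1.0954.

d(x, mu) = √(1.2) ≈ 1.0954


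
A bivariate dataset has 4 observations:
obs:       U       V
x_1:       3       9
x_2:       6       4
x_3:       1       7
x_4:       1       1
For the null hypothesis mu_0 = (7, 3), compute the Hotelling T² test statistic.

Step 1 — sample mean vector:
  mean(U) = (3 + 6 + 1 + 1) / 4 = 11/4 = 2.75
  mean(V) = (9 + 4 + 7 + 1) / 4 = 21/4 = 5.25
  x̄ = (2.75, 5.25),  deviation x̄ - mu_0 = (2.75, 5.25) - (7, 3) = (-4.25, 2.25).

Step 2 — sample covariance matrix, S[i,j] = (1/(n-1)) · Σ_k (x_{k,i} - mean_i) · (x_{k,j} - mean_j), divisor n-1 = 3:
  S[U,U] = ((0.25)·(0.25) + (3.25)·(3.25) + (-1.75)·(-1.75) + (-1.75)·(-1.75)) / 3 = 16.75/3 = 5.5833
  S[U,V] = ((0.25)·(3.75) + (3.25)·(-1.25) + (-1.75)·(1.75) + (-1.75)·(-4.25)) / 3 = 1.25/3 = 0.4167
  S[V,V] = ((3.75)·(3.75) + (-1.25)·(-1.25) + (1.75)·(1.75) + (-4.25)·(-4.25)) / 3 = 36.75/3 = 12.25
  S = [[5.5833, 0.4167],
 [0.4167, 12.25]].

Step 3 — invert S. det(S) = 5.5833·12.25 - (0.4167)² = 68.2222.
  S^{-1} = (1/det) · [[d, -b], [-b, a]] = [[0.1796, -0.0061],
 [-0.0061, 0.0818]].

Step 4 — quadratic form (x̄ - mu_0)^T · S^{-1} · (x̄ - mu_0):
  S^{-1} · (x̄ - mu_0) = (-0.7769, 0.2101),
  (x̄ - mu_0)^T · [...] = (-4.25)·(-0.7769) + (2.25)·(0.2101) = 3.7744.

Step 5 — scale by n: T² = 4 · 3.7744 = 15.0977.

T² ≈ 15.0977


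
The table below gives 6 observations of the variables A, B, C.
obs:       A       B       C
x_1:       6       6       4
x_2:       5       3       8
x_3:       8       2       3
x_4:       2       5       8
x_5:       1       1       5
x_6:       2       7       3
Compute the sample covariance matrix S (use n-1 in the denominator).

Step 1 — column means:
  mean(A) = (6 + 5 + 8 + 2 + 1 + 2) / 6 = 24/6 = 4
  mean(B) = (6 + 3 + 2 + 5 + 1 + 7) / 6 = 24/6 = 4
  mean(C) = (4 + 8 + 3 + 8 + 5 + 3) / 6 = 31/6 = 5.1667

Step 2 — sample covariance S[i,j] = (1/(n-1)) · Σ_k (x_{k,i} - mean_i) · (x_{k,j} - mean_j), with n-1 = 5.
  S[A,A] = ((2)·(2) + (1)·(1) + (4)·(4) + (-2)·(-2) + (-3)·(-3) + (-2)·(-2)) / 5 = 38/5 = 7.6
  S[A,B] = ((2)·(2) + (1)·(-1) + (4)·(-2) + (-2)·(1) + (-3)·(-3) + (-2)·(3)) / 5 = -4/5 = -0.8
  S[A,C] = ((2)·(-1.1667) + (1)·(2.8333) + (4)·(-2.1667) + (-2)·(2.8333) + (-3)·(-0.1667) + (-2)·(-2.1667)) / 5 = -9/5 = -1.8
  S[B,B] = ((2)·(2) + (-1)·(-1) + (-2)·(-2) + (1)·(1) + (-3)·(-3) + (3)·(3)) / 5 = 28/5 = 5.6
  S[B,C] = ((2)·(-1.1667) + (-1)·(2.8333) + (-2)·(-2.1667) + (1)·(2.8333) + (-3)·(-0.1667) + (3)·(-2.1667)) / 5 = -4/5 = -0.8
  S[C,C] = ((-1.1667)·(-1.1667) + (2.8333)·(2.8333) + (-2.1667)·(-2.1667) + (2.8333)·(2.8333) + (-0.1667)·(-0.1667) + (-2.1667)·(-2.1667)) / 5 = 26.8333/5 = 5.3667

S is symmetric (S[j,i] = S[i,j]). Assembling:

S = [[7.6, -0.8, -1.8],
 [-0.8, 5.6, -0.8],
 [-1.8, -0.8, 5.3667]]


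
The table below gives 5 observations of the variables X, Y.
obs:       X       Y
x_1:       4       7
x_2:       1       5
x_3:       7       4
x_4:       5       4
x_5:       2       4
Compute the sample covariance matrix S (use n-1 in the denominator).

Step 1 — column means:
  mean(X) = (4 + 1 + 7 + 5 + 2) / 5 = 19/5 = 3.8
  mean(Y) = (7 + 5 + 4 + 4 + 4) / 5 = 24/5 = 4.8

Step 2 — sample covariance S[i,j] = (1/(n-1)) · Σ_k (x_{k,i} - mean_i) · (x_{k,j} - mean_j), with n-1 = 4.
  S[X,X] = ((0.2)·(0.2) + (-2.8)·(-2.8) + (3.2)·(3.2) + (1.2)·(1.2) + (-1.8)·(-1.8)) / 4 = 22.8/4 = 5.7
  S[X,Y] = ((0.2)·(2.2) + (-2.8)·(0.2) + (3.2)·(-0.8) + (1.2)·(-0.8) + (-1.8)·(-0.8)) / 4 = -2.2/4 = -0.55
  S[Y,Y] = ((2.2)·(2.2) + (0.2)·(0.2) + (-0.8)·(-0.8) + (-0.8)·(-0.8) + (-0.8)·(-0.8)) / 4 = 6.8/4 = 1.7

S is symmetric (S[j,i] = S[i,j]). Assembling:

S = [[5.7, -0.55],
 [-0.55, 1.7]]


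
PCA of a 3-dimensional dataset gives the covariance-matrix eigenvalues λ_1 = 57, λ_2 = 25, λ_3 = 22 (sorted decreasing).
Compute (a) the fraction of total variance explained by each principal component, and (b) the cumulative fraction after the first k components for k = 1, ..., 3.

Step 1 — total variance = trace(Sigma) = Σ λ_i = 57 + 25 + 22 = 104.

Step 2 — fraction explained by component i = λ_i / Σ λ:
  PC1: 57/104 = 0.5481
  PC2: 25/104 = 0.2404
  PC3: 22/104 = 0.2115

Step 3 — cumulative fraction after k components = (λ_1 + ... + λ_k) / Σ λ:
  k = 1: 57/104 = 0.5481
  k = 2: (57 + 25)/104 = 82/104 = 0.7885
  k = 3: (57 + 25 + 22)/104 = 104/104 = 1

Summary (fraction, with percent):

explained: PC1 0.5481 (54.81%), PC2 0.2404 (24.04%), PC3 0.2115 (21.15%);  cumulative: 0.5481, 0.7885, 1


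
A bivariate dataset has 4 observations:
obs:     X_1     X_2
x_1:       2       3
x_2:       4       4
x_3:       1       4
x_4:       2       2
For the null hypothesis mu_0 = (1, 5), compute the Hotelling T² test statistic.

Step 1 — sample mean vector:
  mean(X_1) = (2 + 4 + 1 + 2) / 4 = 9/4 = 2.25
  mean(X_2) = (3 + 4 + 4 + 2) / 4 = 13/4 = 3.25
  x̄ = (2.25, 3.25),  deviation x̄ - mu_0 = (2.25, 3.25) - (1, 5) = (1.25, -1.75).

Step 2 — sample covariance matrix, S[i,j] = (1/(n-1)) · Σ_k (x_{k,i} - mean_i) · (x_{k,j} - mean_j), divisor n-1 = 3:
  S[X_1,X_1] = ((-0.25)·(-0.25) + (1.75)·(1.75) + (-1.25)·(-1.25) + (-0.25)·(-0.25)) / 3 = 4.75/3 = 1.5833
  S[X_1,X_2] = ((-0.25)·(-0.25) + (1.75)·(0.75) + (-1.25)·(0.75) + (-0.25)·(-1.25)) / 3 = 0.75/3 = 0.25
  S[X_2,X_2] = ((-0.25)·(-0.25) + (0.75)·(0.75) + (0.75)·(0.75) + (-1.25)·(-1.25)) / 3 = 2.75/3 = 0.9167
  S = [[1.5833, 0.25],
 [0.25, 0.9167]].

Step 3 — invert S. det(S) = 1.5833·0.9167 - (0.25)² = 1.3889.
  S^{-1} = (1/det) · [[d, -b], [-b, a]] = [[0.66, -0.18],
 [-0.18, 1.14]].

Step 4 — quadratic form (x̄ - mu_0)^T · S^{-1} · (x̄ - mu_0):
  S^{-1} · (x̄ - mu_0) = (1.14, -2.22),
  (x̄ - mu_0)^T · [...] = (1.25)·(1.14) + (-1.75)·(-2.22) = 5.31.

Step 5 — scale by n: T² = 4 · 5.31 = 21.24.

T² ≈ 21.24


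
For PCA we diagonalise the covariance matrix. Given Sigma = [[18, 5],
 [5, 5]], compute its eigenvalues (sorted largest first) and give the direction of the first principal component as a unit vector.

Step 1 — characteristic polynomial of 2×2 Sigma:
  det(Sigma - λI) = λ² - trace · λ + det = 0.
  trace = 18 + 5 = 23, det = 18·5 - (5)² = 65.
Step 2 — discriminant:
  Δ = trace² - 4·det = 529 - 260 = 269.
Step 3 — eigenvalues:
  λ = (trace ± √Δ)/2 = (23 ± 16.4012)/2,
  λ_1 = 19.7006,  λ_2 = 3.2994.

Step 4 — unit eigenvector for λ_1: solve (Sigma - λ_1 I)v = 0. First row:
  (18 - 19.7006)·v_x + (5)·v_y = 0, i.e. (-1.7006)·v_x + (5)·v_y = 0,
  so v ∝ (b, λ_1 - a) = (5, 1.7006) = u.
  ||u|| = √((5)² + (1.7006)²) = √(27.8921) ≈ 5.2813,
  v_1 = u/||u|| ≈ (0.9467, 0.322) (||v_1|| = 1).

λ_1 = 19.7006,  λ_2 = 3.2994;  v_1 ≈ (0.9467, 0.322)


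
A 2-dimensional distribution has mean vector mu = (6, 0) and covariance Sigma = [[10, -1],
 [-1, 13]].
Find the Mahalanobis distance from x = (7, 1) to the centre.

Step 1 — centre the observation: (x - mu) = (1, 1).

Step 2 — invert Sigma. det(Sigma) = 10·13 - (-1)² = 129.
  Sigma^{-1} = (1/det) · [[d, -b], [-b, a]] = [[0.1008, 0.0078],
 [0.0078, 0.0775]].

Step 3 — form the quadratic (x - mu)^T · Sigma^{-1} · (x - mu):
  Sigma^{-1} · (x - mu) = (0.1085, 0.0853).
  (x - mu)^T · [Sigma^{-1} · (x - mu)] = (1)·(0.1085) + (1)·(0.0853) = 0.1938.

Step 4 — take square root: d = √(0.1938) ≈ 0.4402.

d(x, mu) = √(0.1938) ≈ 0.4402


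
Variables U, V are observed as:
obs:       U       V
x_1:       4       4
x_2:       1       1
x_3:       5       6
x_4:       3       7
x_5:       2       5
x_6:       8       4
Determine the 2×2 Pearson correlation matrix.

Step 1 — column means:
  mean(U) = (4 + 1 + 5 + 3 + 2 + 8) / 6 = 23/6 = 3.8333
  mean(V) = (4 + 1 + 6 + 7 + 5 + 4) / 6 = 27/6 = 4.5

Step 2 — sample variances and covariances s[i,j] = (1/(n-1)) · Σ_k (x_{k,i} - mean_i) · (x_{k,j} - mean_j), with n-1 = 5:
  s[U,U] = ((0.1667)·(0.1667) + (-2.8333)·(-2.8333) + (1.1667)·(1.1667) + (-0.8333)·(-0.8333) + (-1.8333)·(-1.8333) + (4.1667)·(4.1667)) / 5 = 30.8333/5 = 6.1667
  s[U,V] = ((0.1667)·(-0.5) + (-2.8333)·(-3.5) + (1.1667)·(1.5) + (-0.8333)·(2.5) + (-1.8333)·(0.5) + (4.1667)·(-0.5)) / 5 = 6.5/5 = 1.3
  s[V,V] = ((-0.5)·(-0.5) + (-3.5)·(-3.5) + (1.5)·(1.5) + (2.5)·(2.5) + (0.5)·(0.5) + (-0.5)·(-0.5)) / 5 = 21.5/5 = 4.3
  Sample standard deviations s_i = √(s[i,i]):
  s(U) = √(6.1667) = 2.4833
  s(V) = √(4.3) = 2.0736

Step 3 — r_{ij} = s_{ij} / (s_i · s_j):
  r[U,U] = 1 (diagonal).
  r[U,V] = 1.3 / (2.4833 · 2.0736) = 1.3 / 5.1494 = 0.2525
  r[V,V] = 1 (diagonal).

R is symmetric with unit diagonal. Assembling:

R = [[1, 0.2525],
 [0.2525, 1]]


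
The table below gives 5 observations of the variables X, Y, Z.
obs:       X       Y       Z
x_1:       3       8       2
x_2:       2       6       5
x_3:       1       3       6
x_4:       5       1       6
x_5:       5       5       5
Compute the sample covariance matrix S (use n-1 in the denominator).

Step 1 — column means:
  mean(X) = (3 + 2 + 1 + 5 + 5) / 5 = 16/5 = 3.2
  mean(Y) = (8 + 6 + 3 + 1 + 5) / 5 = 23/5 = 4.6
  mean(Z) = (2 + 5 + 6 + 6 + 5) / 5 = 24/5 = 4.8

Step 2 — sample covariance S[i,j] = (1/(n-1)) · Σ_k (x_{k,i} - mean_i) · (x_{k,j} - mean_j), with n-1 = 4.
  S[X,X] = ((-0.2)·(-0.2) + (-1.2)·(-1.2) + (-2.2)·(-2.2) + (1.8)·(1.8) + (1.8)·(1.8)) / 4 = 12.8/4 = 3.2
  S[X,Y] = ((-0.2)·(3.4) + (-1.2)·(1.4) + (-2.2)·(-1.6) + (1.8)·(-3.6) + (1.8)·(0.4)) / 4 = -4.6/4 = -1.15
  S[X,Z] = ((-0.2)·(-2.8) + (-1.2)·(0.2) + (-2.2)·(1.2) + (1.8)·(1.2) + (1.8)·(0.2)) / 4 = 0.2/4 = 0.05
  S[Y,Y] = ((3.4)·(3.4) + (1.4)·(1.4) + (-1.6)·(-1.6) + (-3.6)·(-3.6) + (0.4)·(0.4)) / 4 = 29.2/4 = 7.3
  S[Y,Z] = ((3.4)·(-2.8) + (1.4)·(0.2) + (-1.6)·(1.2) + (-3.6)·(1.2) + (0.4)·(0.2)) / 4 = -15.4/4 = -3.85
  S[Z,Z] = ((-2.8)·(-2.8) + (0.2)·(0.2) + (1.2)·(1.2) + (1.2)·(1.2) + (0.2)·(0.2)) / 4 = 10.8/4 = 2.7

S is symmetric (S[j,i] = S[i,j]). Assembling:

S = [[3.2, -1.15, 0.05],
 [-1.15, 7.3, -3.85],
 [0.05, -3.85, 2.7]]


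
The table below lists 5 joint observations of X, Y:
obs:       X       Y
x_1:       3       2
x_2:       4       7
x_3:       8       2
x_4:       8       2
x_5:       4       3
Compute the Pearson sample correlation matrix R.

Step 1 — column means:
  mean(X) = (3 + 4 + 8 + 8 + 4) / 5 = 27/5 = 5.4
  mean(Y) = (2 + 7 + 2 + 2 + 3) / 5 = 16/5 = 3.2

Step 2 — sample variances and covariances s[i,j] = (1/(n-1)) · Σ_k (x_{k,i} - mean_i) · (x_{k,j} - mean_j), with n-1 = 4:
  s[X,X] = ((-2.4)·(-2.4) + (-1.4)·(-1.4) + (2.6)·(2.6) + (2.6)·(2.6) + (-1.4)·(-1.4)) / 4 = 23.2/4 = 5.8
  s[X,Y] = ((-2.4)·(-1.2) + (-1.4)·(3.8) + (2.6)·(-1.2) + (2.6)·(-1.2) + (-1.4)·(-0.2)) / 4 = -8.4/4 = -2.1
  s[Y,Y] = ((-1.2)·(-1.2) + (3.8)·(3.8) + (-1.2)·(-1.2) + (-1.2)·(-1.2) + (-0.2)·(-0.2)) / 4 = 18.8/4 = 4.7
  Sample standard deviations s_i = √(s[i,i]):
  s(X) = √(5.8) = 2.4083
  s(Y) = √(4.7) = 2.1679

Step 3 — r_{ij} = s_{ij} / (s_i · s_j):
  r[X,X] = 1 (diagonal).
  r[X,Y] = -2.1 / (2.4083 · 2.1679) = -2.1 / 5.2211 = -0.4022
  r[Y,Y] = 1 (diagonal).

R is symmetric with unit diagonal. Assembling:

R = [[1, -0.4022],
 [-0.4022, 1]]


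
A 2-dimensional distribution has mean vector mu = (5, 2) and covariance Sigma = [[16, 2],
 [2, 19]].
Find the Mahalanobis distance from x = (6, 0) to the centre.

Step 1 — centre the observation: (x - mu) = (1, -2).

Step 2 — invert Sigma. det(Sigma) = 16·19 - (2)² = 300.
  Sigma^{-1} = (1/det) · [[d, -b], [-b, a]] = [[0.0633, -0.0067],
 [-0.0067, 0.0533]].

Step 3 — form the quadratic (x - mu)^T · Sigma^{-1} · (x - mu):
  Sigma^{-1} · (x - mu) = (0.0767, -0.1133).
  (x - mu)^T · [Sigma^{-1} · (x - mu)] = (1)·(0.0767) + (-2)·(-0.1133) = 0.3033.

Step 4 — take square root: d = √(0.3033) ≈ 0.5508.

d(x, mu) = √(0.3033) ≈ 0.5508


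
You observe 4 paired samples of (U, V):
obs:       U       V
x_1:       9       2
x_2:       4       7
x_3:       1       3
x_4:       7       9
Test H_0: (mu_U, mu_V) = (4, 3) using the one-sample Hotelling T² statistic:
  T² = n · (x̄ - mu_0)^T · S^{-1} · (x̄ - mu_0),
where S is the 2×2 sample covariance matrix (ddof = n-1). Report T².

Step 1 — sample mean vector:
  mean(U) = (9 + 4 + 1 + 7) / 4 = 21/4 = 5.25
  mean(V) = (2 + 7 + 3 + 9) / 4 = 21/4 = 5.25
  x̄ = (5.25, 5.25),  deviation x̄ - mu_0 = (5.25, 5.25) - (4, 3) = (1.25, 2.25).

Step 2 — sample covariance matrix, S[i,j] = (1/(n-1)) · Σ_k (x_{k,i} - mean_i) · (x_{k,j} - mean_j), divisor n-1 = 3:
  S[U,U] = ((3.75)·(3.75) + (-1.25)·(-1.25) + (-4.25)·(-4.25) + (1.75)·(1.75)) / 3 = 36.75/3 = 12.25
  S[U,V] = ((3.75)·(-3.25) + (-1.25)·(1.75) + (-4.25)·(-2.25) + (1.75)·(3.75)) / 3 = 1.75/3 = 0.5833
  S[V,V] = ((-3.25)·(-3.25) + (1.75)·(1.75) + (-2.25)·(-2.25) + (3.75)·(3.75)) / 3 = 32.75/3 = 10.9167
  S = [[12.25, 0.5833],
 [0.5833, 10.9167]].

Step 3 — invert S. det(S) = 12.25·10.9167 - (0.5833)² = 133.3889.
  S^{-1} = (1/det) · [[d, -b], [-b, a]] = [[0.0818, -0.0044],
 [-0.0044, 0.0918]].

Step 4 — quadratic form (x̄ - mu_0)^T · S^{-1} · (x̄ - mu_0):
  S^{-1} · (x̄ - mu_0) = (0.0925, 0.2012),
  (x̄ - mu_0)^T · [...] = (1.25)·(0.0925) + (2.25)·(0.2012) = 0.5682.

Step 5 — scale by n: T² = 4 · 0.5682 = 2.2728.

T² ≈ 2.2728


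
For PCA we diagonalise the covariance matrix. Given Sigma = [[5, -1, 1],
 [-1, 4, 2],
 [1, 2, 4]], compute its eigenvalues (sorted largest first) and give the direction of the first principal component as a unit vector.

Step 1 — characteristic polynomial p(λ) = det(λI - Sigma) = λ³ - tr·λ² + c_1·λ - det, where tr = trace, c_1 = sum of the principal 2×2 minors, det = det(Sigma):
  tr = 5 + 4 + 4 = 13,
  c_1 = (5·4 - (-1)²) + (5·4 - (1)²) + (4·4 - (2)²) = 19 + 19 + 12 = 50,
  det = 5·(4·4 - (2)²) - (-1)·((-1)·4 - (2)·(1)) + (1)·((-1)·(2) - 4·(1)) = 5·(12) - (-1)·(-6) + (1)·(-6) = 48.
  So p(λ) = λ³ - 13λ² + 50λ - 48.
Step 2 — look for an integer root (rational root theorem: any rational root is an integer divisor of 48). Testing λ = 6:
  p(6) = 216 - 468 + 300 - 48 = 0  ✓
  Dividing out (λ - 6): p(λ) = (λ - 6)(λ² - 7λ + 8).
Step 3 — remaining eigenvalues from the quadratic λ² - 7λ + 8 = 0:
  Δ = 7² - 4·8 = 49 - 32 = 17,  λ = (7 ± √17)/2 = (7 ± 4.1231)/2 ≈ 5.5616 or 1.4384.
  Sorted: λ_1 = 6,  λ_2 = 5.5616,  λ_3 = 1.4384  (check: sum = 13 = tr ✓).

Step 4 — unit eigenvector for λ_1 = 6: v spans the null space of (Sigma - λ_1 I), whose rows are
  r_1 = (-1, -1, 1),  r_2 = (-1, -2, 2),  r_3 = (1, 2, -2).
  v is orthogonal to every row, so take v ∝ r_1 × r_2 = ((-1)·(2) - (1)·(-2), (1)·(-1) - (-1)·(2), (-1)·(-2) - (-1)·(-1)) = (0, 1, 1).
  Let u = (0, 1, 1).
  ||u|| = √((0)² + (1)² + (1)²) = √(2) ≈ 1.4142,  v_1 = u/||u|| ≈ (0, 0.7071, 0.7071) (||v_1|| = 1).

λ_1 = 6,  λ_2 = 5.5616,  λ_3 = 1.4384;  v_1 ≈ (0, 0.7071, 0.7071)


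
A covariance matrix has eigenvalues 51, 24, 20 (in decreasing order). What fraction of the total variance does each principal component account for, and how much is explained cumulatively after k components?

Step 1 — total variance = trace(Sigma) = Σ λ_i = 51 + 24 + 20 = 95.

Step 2 — fraction explained by component i = λ_i / Σ λ:
  PC1: 51/95 = 0.5368
  PC2: 24/95 = 0.2526
  PC3: 20/95 = 0.2105

Step 3 — cumulative fraction after k components = (λ_1 + ... + λ_k) / Σ λ:
  k = 1: 51/95 = 0.5368
  k = 2: (51 + 24)/95 = 75/95 = 0.7895
  k = 3: (51 + 24 + 20)/95 = 95/95 = 1

Summary (fraction, with percent):

explained: PC1 0.5368 (53.68%), PC2 0.2526 (25.26%), PC3 0.2105 (21.05%);  cumulative: 0.5368, 0.7895, 1


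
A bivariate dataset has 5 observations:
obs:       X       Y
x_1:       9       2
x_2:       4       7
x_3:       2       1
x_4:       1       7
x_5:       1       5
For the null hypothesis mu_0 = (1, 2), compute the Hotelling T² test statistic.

Step 1 — sample mean vector:
  mean(X) = (9 + 4 + 2 + 1 + 1) / 5 = 17/5 = 3.4
  mean(Y) = (2 + 7 + 1 + 7 + 5) / 5 = 22/5 = 4.4
  x̄ = (3.4, 4.4),  deviation x̄ - mu_0 = (3.4, 4.4) - (1, 2) = (2.4, 2.4).

Step 2 — sample covariance matrix, S[i,j] = (1/(n-1)) · Σ_k (x_{k,i} - mean_i) · (x_{k,j} - mean_j), divisor n-1 = 4:
  S[X,X] = ((5.6)·(5.6) + (0.6)·(0.6) + (-1.4)·(-1.4) + (-2.4)·(-2.4) + (-2.4)·(-2.4)) / 4 = 45.2/4 = 11.3
  S[X,Y] = ((5.6)·(-2.4) + (0.6)·(2.6) + (-1.4)·(-3.4) + (-2.4)·(2.6) + (-2.4)·(0.6)) / 4 = -14.8/4 = -3.7
  S[Y,Y] = ((-2.4)·(-2.4) + (2.6)·(2.6) + (-3.4)·(-3.4) + (2.6)·(2.6) + (0.6)·(0.6)) / 4 = 31.2/4 = 7.8
  S = [[11.3, -3.7],
 [-3.7, 7.8]].

Step 3 — invert S. det(S) = 11.3·7.8 - (-3.7)² = 74.45.
  S^{-1} = (1/det) · [[d, -b], [-b, a]] = [[0.1048, 0.0497],
 [0.0497, 0.1518]].

Step 4 — quadratic form (x̄ - mu_0)^T · S^{-1} · (x̄ - mu_0):
  S^{-1} · (x̄ - mu_0) = (0.3707, 0.4835),
  (x̄ - mu_0)^T · [...] = (2.4)·(0.3707) + (2.4)·(0.4835) = 2.0502.

Step 5 — scale by n: T² = 5 · 2.0502 = 10.2512.

T² ≈ 10.2512


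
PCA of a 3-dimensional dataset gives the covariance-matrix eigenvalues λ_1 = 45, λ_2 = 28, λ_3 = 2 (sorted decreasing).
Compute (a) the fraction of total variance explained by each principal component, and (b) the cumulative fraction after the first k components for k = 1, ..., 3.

Step 1 — total variance = trace(Sigma) = Σ λ_i = 45 + 28 + 2 = 75.

Step 2 — fraction explained by component i = λ_i / Σ λ:
  PC1: 45/75 = 0.6
  PC2: 28/75 = 0.3733
  PC3: 2/75 = 0.0267

Step 3 — cumulative fraction after k components = (λ_1 + ... + λ_k) / Σ λ:
  k = 1: 45/75 = 0.6
  k = 2: (45 + 28)/75 = 73/75 = 0.9733
  k = 3: (45 + 28 + 2)/75 = 75/75 = 1

Summary (fraction, with percent):

explained: PC1 0.6 (60%), PC2 0.3733 (37.33%), PC3 0.0267 (2.67%);  cumulative: 0.6, 0.9733, 1


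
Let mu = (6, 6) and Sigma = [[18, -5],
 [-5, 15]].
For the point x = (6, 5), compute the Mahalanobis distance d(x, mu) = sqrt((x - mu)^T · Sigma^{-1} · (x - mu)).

Step 1 — centre the observation: (x - mu) = (0, -1).

Step 2 — invert Sigma. det(Sigma) = 18·15 - (-5)² = 245.
  Sigma^{-1} = (1/det) · [[d, -b], [-b, a]] = [[0.0612, 0.0204],
 [0.0204, 0.0735]].

Step 3 — form the quadratic (x - mu)^T · Sigma^{-1} · (x - mu):
  Sigma^{-1} · (x - mu) = (-0.0204, -0.0735).
  (x - mu)^T · [Sigma^{-1} · (x - mu)] = (0)·(-0.0204) + (-1)·(-0.0735) = 0.0735.

Step 4 — take square root: d = √(0.0735) ≈ 0.2711.

d(x, mu) = √(0.0735) ≈ 0.2711


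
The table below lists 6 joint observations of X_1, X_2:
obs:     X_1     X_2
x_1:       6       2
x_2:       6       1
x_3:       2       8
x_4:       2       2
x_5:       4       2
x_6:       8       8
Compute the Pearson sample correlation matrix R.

Step 1 — column means:
  mean(X_1) = (6 + 6 + 2 + 2 + 4 + 8) / 6 = 28/6 = 4.6667
  mean(X_2) = (2 + 1 + 8 + 2 + 2 + 8) / 6 = 23/6 = 3.8333

Step 2 — sample variances and covariances s[i,j] = (1/(n-1)) · Σ_k (x_{k,i} - mean_i) · (x_{k,j} - mean_j), with n-1 = 5:
  s[X_1,X_1] = ((1.3333)·(1.3333) + (1.3333)·(1.3333) + (-2.6667)·(-2.6667) + (-2.6667)·(-2.6667) + (-0.6667)·(-0.6667) + (3.3333)·(3.3333)) / 5 = 29.3333/5 = 5.8667
  s[X_1,X_2] = ((1.3333)·(-1.8333) + (1.3333)·(-2.8333) + (-2.6667)·(4.1667) + (-2.6667)·(-1.8333) + (-0.6667)·(-1.8333) + (3.3333)·(4.1667)) / 5 = 2.6667/5 = 0.5333
  s[X_2,X_2] = ((-1.8333)·(-1.8333) + (-2.8333)·(-2.8333) + (4.1667)·(4.1667) + (-1.8333)·(-1.8333) + (-1.8333)·(-1.8333) + (4.1667)·(4.1667)) / 5 = 52.8333/5 = 10.5667
  Sample standard deviations s_i = √(s[i,i]):
  s(X_1) = √(5.8667) = 2.4221
  s(X_2) = √(10.5667) = 3.2506

Step 3 — r_{ij} = s_{ij} / (s_i · s_j):
  r[X_1,X_1] = 1 (diagonal).
  r[X_1,X_2] = 0.5333 / (2.4221 · 3.2506) = 0.5333 / 7.8734 = 0.0677
  r[X_2,X_2] = 1 (diagonal).

R is symmetric with unit diagonal. Assembling:

R = [[1, 0.0677],
 [0.0677, 1]]


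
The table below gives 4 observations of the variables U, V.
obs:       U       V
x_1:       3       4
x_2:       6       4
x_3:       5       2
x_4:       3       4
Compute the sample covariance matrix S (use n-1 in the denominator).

Step 1 — column means:
  mean(U) = (3 + 6 + 5 + 3) / 4 = 17/4 = 4.25
  mean(V) = (4 + 4 + 2 + 4) / 4 = 14/4 = 3.5

Step 2 — sample covariance S[i,j] = (1/(n-1)) · Σ_k (x_{k,i} - mean_i) · (x_{k,j} - mean_j), with n-1 = 3.
  S[U,U] = ((-1.25)·(-1.25) + (1.75)·(1.75) + (0.75)·(0.75) + (-1.25)·(-1.25)) / 3 = 6.75/3 = 2.25
  S[U,V] = ((-1.25)·(0.5) + (1.75)·(0.5) + (0.75)·(-1.5) + (-1.25)·(0.5)) / 3 = -1.5/3 = -0.5
  S[V,V] = ((0.5)·(0.5) + (0.5)·(0.5) + (-1.5)·(-1.5) + (0.5)·(0.5)) / 3 = 3/3 = 1

S is symmetric (S[j,i] = S[i,j]). Assembling:

S = [[2.25, -0.5],
 [-0.5, 1]]
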